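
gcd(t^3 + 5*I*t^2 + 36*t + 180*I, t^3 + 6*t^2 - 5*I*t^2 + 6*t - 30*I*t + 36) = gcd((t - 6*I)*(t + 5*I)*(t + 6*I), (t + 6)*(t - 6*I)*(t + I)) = t - 6*I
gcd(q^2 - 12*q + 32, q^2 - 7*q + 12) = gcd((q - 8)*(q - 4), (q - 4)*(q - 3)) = q - 4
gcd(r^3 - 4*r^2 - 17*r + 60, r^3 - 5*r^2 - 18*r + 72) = r^2 + r - 12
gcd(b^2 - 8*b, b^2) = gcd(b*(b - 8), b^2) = b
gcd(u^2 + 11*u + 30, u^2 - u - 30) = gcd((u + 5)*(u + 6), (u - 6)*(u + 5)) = u + 5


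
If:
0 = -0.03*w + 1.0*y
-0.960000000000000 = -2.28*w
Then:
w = 0.42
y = 0.01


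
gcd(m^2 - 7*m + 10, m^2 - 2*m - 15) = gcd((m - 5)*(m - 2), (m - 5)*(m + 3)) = m - 5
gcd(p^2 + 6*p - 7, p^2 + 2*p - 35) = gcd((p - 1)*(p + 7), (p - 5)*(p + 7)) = p + 7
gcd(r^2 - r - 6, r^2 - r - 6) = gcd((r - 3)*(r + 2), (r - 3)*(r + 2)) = r^2 - r - 6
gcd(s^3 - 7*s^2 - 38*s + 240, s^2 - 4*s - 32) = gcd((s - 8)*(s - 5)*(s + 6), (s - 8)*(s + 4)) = s - 8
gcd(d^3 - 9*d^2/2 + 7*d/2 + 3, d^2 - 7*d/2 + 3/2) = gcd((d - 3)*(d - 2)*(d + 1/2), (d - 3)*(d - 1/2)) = d - 3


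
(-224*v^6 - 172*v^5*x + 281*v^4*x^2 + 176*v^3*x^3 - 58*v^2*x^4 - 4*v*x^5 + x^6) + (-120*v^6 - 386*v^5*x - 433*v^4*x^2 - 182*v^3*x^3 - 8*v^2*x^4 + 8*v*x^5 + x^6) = -344*v^6 - 558*v^5*x - 152*v^4*x^2 - 6*v^3*x^3 - 66*v^2*x^4 + 4*v*x^5 + 2*x^6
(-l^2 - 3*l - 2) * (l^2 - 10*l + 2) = -l^4 + 7*l^3 + 26*l^2 + 14*l - 4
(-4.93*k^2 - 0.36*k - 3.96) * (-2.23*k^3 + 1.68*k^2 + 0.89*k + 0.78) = 10.9939*k^5 - 7.4796*k^4 + 3.8383*k^3 - 10.8186*k^2 - 3.8052*k - 3.0888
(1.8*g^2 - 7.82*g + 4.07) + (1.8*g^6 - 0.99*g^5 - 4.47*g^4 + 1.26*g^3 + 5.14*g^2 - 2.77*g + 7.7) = 1.8*g^6 - 0.99*g^5 - 4.47*g^4 + 1.26*g^3 + 6.94*g^2 - 10.59*g + 11.77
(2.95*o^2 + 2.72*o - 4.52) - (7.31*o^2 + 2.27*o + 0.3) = -4.36*o^2 + 0.45*o - 4.82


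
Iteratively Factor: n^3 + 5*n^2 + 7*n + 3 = (n + 3)*(n^2 + 2*n + 1) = (n + 1)*(n + 3)*(n + 1)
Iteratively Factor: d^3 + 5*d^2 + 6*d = (d)*(d^2 + 5*d + 6) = d*(d + 3)*(d + 2)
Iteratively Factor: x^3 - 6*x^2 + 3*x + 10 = (x - 5)*(x^2 - x - 2) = (x - 5)*(x + 1)*(x - 2)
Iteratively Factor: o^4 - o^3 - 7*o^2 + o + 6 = (o + 2)*(o^3 - 3*o^2 - o + 3) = (o - 1)*(o + 2)*(o^2 - 2*o - 3) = (o - 3)*(o - 1)*(o + 2)*(o + 1)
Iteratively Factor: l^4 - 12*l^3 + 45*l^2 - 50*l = (l - 5)*(l^3 - 7*l^2 + 10*l) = (l - 5)^2*(l^2 - 2*l) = l*(l - 5)^2*(l - 2)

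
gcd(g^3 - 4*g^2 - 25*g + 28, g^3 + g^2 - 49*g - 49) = g - 7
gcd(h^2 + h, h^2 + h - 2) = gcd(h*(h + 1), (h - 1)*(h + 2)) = 1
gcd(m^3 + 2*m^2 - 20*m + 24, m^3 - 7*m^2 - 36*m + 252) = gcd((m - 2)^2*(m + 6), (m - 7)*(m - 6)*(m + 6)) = m + 6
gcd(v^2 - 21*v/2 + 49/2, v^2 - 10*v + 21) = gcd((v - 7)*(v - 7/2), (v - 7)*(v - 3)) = v - 7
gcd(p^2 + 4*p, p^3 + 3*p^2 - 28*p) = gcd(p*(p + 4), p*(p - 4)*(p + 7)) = p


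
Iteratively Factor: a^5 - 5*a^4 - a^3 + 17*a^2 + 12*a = (a - 3)*(a^4 - 2*a^3 - 7*a^2 - 4*a) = a*(a - 3)*(a^3 - 2*a^2 - 7*a - 4) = a*(a - 4)*(a - 3)*(a^2 + 2*a + 1) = a*(a - 4)*(a - 3)*(a + 1)*(a + 1)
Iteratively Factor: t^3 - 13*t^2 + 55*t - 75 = (t - 3)*(t^2 - 10*t + 25) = (t - 5)*(t - 3)*(t - 5)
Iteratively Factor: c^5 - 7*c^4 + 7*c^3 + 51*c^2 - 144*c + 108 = (c - 2)*(c^4 - 5*c^3 - 3*c^2 + 45*c - 54) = (c - 2)*(c + 3)*(c^3 - 8*c^2 + 21*c - 18) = (c - 2)^2*(c + 3)*(c^2 - 6*c + 9) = (c - 3)*(c - 2)^2*(c + 3)*(c - 3)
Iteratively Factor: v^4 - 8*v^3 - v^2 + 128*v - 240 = (v - 3)*(v^3 - 5*v^2 - 16*v + 80) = (v - 3)*(v + 4)*(v^2 - 9*v + 20) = (v - 5)*(v - 3)*(v + 4)*(v - 4)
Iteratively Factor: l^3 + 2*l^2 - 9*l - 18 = (l + 3)*(l^2 - l - 6) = (l - 3)*(l + 3)*(l + 2)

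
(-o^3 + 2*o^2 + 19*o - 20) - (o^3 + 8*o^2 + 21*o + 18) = -2*o^3 - 6*o^2 - 2*o - 38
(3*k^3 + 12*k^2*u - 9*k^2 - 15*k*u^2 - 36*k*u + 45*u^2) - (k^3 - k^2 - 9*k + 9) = 2*k^3 + 12*k^2*u - 8*k^2 - 15*k*u^2 - 36*k*u + 9*k + 45*u^2 - 9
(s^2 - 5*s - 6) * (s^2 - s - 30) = s^4 - 6*s^3 - 31*s^2 + 156*s + 180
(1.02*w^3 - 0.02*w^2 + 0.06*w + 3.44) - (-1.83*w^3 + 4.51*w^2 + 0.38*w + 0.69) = 2.85*w^3 - 4.53*w^2 - 0.32*w + 2.75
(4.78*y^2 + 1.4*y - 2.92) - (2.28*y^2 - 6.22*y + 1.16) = 2.5*y^2 + 7.62*y - 4.08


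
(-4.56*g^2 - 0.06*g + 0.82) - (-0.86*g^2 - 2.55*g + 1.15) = -3.7*g^2 + 2.49*g - 0.33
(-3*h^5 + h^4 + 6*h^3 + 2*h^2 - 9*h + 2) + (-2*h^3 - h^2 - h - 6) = -3*h^5 + h^4 + 4*h^3 + h^2 - 10*h - 4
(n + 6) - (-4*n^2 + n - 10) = 4*n^2 + 16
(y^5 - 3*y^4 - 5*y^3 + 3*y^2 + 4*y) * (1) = y^5 - 3*y^4 - 5*y^3 + 3*y^2 + 4*y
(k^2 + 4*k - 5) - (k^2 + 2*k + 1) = 2*k - 6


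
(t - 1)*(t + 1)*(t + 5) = t^3 + 5*t^2 - t - 5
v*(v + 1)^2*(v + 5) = v^4 + 7*v^3 + 11*v^2 + 5*v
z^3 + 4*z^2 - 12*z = z*(z - 2)*(z + 6)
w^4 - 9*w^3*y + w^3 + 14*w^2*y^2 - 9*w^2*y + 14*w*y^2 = w*(w + 1)*(w - 7*y)*(w - 2*y)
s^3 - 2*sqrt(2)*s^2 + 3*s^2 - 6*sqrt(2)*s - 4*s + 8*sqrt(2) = (s - 1)*(s + 4)*(s - 2*sqrt(2))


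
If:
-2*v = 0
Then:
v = 0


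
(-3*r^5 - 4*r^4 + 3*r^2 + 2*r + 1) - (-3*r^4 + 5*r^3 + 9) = -3*r^5 - r^4 - 5*r^3 + 3*r^2 + 2*r - 8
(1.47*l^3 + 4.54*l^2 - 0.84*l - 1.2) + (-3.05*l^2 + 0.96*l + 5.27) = 1.47*l^3 + 1.49*l^2 + 0.12*l + 4.07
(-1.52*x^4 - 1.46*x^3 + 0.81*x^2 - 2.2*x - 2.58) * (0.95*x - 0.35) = -1.444*x^5 - 0.855*x^4 + 1.2805*x^3 - 2.3735*x^2 - 1.681*x + 0.903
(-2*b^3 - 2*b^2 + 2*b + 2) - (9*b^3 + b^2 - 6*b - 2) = -11*b^3 - 3*b^2 + 8*b + 4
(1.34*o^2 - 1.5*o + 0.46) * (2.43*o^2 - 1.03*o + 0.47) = 3.2562*o^4 - 5.0252*o^3 + 3.2926*o^2 - 1.1788*o + 0.2162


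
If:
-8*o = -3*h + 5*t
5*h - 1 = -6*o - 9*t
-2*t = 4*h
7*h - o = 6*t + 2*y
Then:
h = -4/13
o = -1/2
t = 8/13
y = -139/52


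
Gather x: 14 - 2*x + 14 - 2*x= 28 - 4*x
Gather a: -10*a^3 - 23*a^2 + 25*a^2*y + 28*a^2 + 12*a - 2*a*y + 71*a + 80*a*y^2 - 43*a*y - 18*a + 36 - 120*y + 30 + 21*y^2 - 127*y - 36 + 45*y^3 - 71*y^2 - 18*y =-10*a^3 + a^2*(25*y + 5) + a*(80*y^2 - 45*y + 65) + 45*y^3 - 50*y^2 - 265*y + 30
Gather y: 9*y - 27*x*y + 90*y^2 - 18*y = 90*y^2 + y*(-27*x - 9)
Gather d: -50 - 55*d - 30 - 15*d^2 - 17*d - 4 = -15*d^2 - 72*d - 84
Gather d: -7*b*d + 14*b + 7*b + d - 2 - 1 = 21*b + d*(1 - 7*b) - 3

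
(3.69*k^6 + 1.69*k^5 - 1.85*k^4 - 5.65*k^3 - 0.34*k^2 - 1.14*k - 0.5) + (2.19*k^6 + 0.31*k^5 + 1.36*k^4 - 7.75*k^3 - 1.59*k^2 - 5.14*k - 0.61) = 5.88*k^6 + 2.0*k^5 - 0.49*k^4 - 13.4*k^3 - 1.93*k^2 - 6.28*k - 1.11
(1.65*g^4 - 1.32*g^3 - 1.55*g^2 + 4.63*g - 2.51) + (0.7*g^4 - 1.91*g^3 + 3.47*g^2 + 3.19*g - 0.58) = 2.35*g^4 - 3.23*g^3 + 1.92*g^2 + 7.82*g - 3.09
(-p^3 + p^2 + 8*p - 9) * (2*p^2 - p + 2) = -2*p^5 + 3*p^4 + 13*p^3 - 24*p^2 + 25*p - 18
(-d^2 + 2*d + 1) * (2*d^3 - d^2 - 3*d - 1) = -2*d^5 + 5*d^4 + 3*d^3 - 6*d^2 - 5*d - 1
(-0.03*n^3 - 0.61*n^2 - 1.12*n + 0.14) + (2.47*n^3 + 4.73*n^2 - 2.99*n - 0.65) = 2.44*n^3 + 4.12*n^2 - 4.11*n - 0.51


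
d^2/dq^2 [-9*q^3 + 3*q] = -54*q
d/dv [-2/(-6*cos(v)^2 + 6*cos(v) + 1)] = 12*(-sin(v) + sin(2*v))/(6*cos(v) - 3*cos(2*v) - 2)^2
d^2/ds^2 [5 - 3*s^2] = -6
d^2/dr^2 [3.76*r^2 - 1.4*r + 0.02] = 7.52000000000000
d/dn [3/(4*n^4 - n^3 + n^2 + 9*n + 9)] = 3*(-16*n^3 + 3*n^2 - 2*n - 9)/(4*n^4 - n^3 + n^2 + 9*n + 9)^2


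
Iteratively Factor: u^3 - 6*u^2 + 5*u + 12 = (u - 4)*(u^2 - 2*u - 3) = (u - 4)*(u + 1)*(u - 3)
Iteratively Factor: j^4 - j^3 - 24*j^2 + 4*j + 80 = (j - 2)*(j^3 + j^2 - 22*j - 40) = (j - 2)*(j + 4)*(j^2 - 3*j - 10) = (j - 2)*(j + 2)*(j + 4)*(j - 5)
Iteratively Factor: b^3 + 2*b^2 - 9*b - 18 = (b + 2)*(b^2 - 9) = (b - 3)*(b + 2)*(b + 3)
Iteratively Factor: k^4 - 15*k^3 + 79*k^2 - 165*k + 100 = (k - 4)*(k^3 - 11*k^2 + 35*k - 25) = (k - 4)*(k - 1)*(k^2 - 10*k + 25) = (k - 5)*(k - 4)*(k - 1)*(k - 5)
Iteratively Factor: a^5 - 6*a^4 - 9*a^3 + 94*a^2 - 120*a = (a)*(a^4 - 6*a^3 - 9*a^2 + 94*a - 120) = a*(a - 2)*(a^3 - 4*a^2 - 17*a + 60) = a*(a - 2)*(a + 4)*(a^2 - 8*a + 15) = a*(a - 3)*(a - 2)*(a + 4)*(a - 5)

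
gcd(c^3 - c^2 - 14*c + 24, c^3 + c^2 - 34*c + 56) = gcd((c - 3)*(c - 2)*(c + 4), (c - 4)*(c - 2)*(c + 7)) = c - 2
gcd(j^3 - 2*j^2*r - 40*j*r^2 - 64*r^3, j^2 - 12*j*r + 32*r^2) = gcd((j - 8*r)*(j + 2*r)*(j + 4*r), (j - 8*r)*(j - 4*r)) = -j + 8*r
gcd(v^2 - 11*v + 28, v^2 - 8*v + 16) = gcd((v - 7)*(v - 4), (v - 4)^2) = v - 4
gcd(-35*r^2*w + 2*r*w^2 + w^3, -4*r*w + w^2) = w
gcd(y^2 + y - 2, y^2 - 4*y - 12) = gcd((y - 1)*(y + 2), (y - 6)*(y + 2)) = y + 2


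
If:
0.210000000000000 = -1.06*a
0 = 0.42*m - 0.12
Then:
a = -0.20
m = 0.29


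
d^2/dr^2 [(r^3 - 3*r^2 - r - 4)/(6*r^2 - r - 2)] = 2*(-41*r^3 - 534*r^2 + 48*r - 62)/(216*r^6 - 108*r^5 - 198*r^4 + 71*r^3 + 66*r^2 - 12*r - 8)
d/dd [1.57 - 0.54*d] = -0.540000000000000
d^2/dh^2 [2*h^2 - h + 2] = 4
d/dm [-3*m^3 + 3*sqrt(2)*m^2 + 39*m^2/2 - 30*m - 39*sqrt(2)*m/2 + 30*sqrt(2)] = -9*m^2 + 6*sqrt(2)*m + 39*m - 30 - 39*sqrt(2)/2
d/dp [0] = 0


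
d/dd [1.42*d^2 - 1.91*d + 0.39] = 2.84*d - 1.91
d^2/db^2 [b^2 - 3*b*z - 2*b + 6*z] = 2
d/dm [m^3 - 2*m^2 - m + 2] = 3*m^2 - 4*m - 1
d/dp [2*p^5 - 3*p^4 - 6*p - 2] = 10*p^4 - 12*p^3 - 6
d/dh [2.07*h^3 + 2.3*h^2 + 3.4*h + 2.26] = 6.21*h^2 + 4.6*h + 3.4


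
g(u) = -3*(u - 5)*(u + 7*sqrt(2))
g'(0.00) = -14.70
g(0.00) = 148.49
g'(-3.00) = 3.30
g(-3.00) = 165.59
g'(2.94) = -32.34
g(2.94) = 79.35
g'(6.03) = -50.88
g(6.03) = -49.22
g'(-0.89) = -9.36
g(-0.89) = 159.20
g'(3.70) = -36.90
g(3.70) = 53.04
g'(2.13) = -27.48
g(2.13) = 103.57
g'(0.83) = -19.68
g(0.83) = 134.23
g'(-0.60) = -11.10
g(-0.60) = 156.23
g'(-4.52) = 12.42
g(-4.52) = 153.64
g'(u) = -6*u - 21*sqrt(2) + 15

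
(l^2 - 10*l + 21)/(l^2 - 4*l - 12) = (-l^2 + 10*l - 21)/(-l^2 + 4*l + 12)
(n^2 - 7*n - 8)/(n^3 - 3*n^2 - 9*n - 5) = (n - 8)/(n^2 - 4*n - 5)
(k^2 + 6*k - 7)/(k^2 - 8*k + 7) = (k + 7)/(k - 7)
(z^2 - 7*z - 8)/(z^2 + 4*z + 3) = (z - 8)/(z + 3)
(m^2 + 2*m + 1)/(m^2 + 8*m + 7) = (m + 1)/(m + 7)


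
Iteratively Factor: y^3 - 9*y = (y - 3)*(y^2 + 3*y) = (y - 3)*(y + 3)*(y)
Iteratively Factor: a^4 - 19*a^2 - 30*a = (a)*(a^3 - 19*a - 30) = a*(a - 5)*(a^2 + 5*a + 6) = a*(a - 5)*(a + 2)*(a + 3)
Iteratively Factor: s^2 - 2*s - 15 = (s - 5)*(s + 3)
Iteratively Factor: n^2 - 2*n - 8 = (n + 2)*(n - 4)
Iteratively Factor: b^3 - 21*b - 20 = (b + 4)*(b^2 - 4*b - 5) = (b - 5)*(b + 4)*(b + 1)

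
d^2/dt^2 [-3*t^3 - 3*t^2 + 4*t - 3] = -18*t - 6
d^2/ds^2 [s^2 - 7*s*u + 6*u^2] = 2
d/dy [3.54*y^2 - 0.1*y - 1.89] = 7.08*y - 0.1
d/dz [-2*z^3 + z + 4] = 1 - 6*z^2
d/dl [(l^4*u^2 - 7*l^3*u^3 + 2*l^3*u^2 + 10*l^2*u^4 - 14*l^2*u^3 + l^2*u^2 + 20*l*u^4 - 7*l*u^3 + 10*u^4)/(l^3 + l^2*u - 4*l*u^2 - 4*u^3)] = u^2*(l^4 + 6*l^3*u - 9*l^2*u^2 + 16*l^2*u - l^2 - 20*l*u^3 + 8*l*u^2 + 10*l*u - 20*u^3 + 17*u^2)/(l^4 + 6*l^3*u + 13*l^2*u^2 + 12*l*u^3 + 4*u^4)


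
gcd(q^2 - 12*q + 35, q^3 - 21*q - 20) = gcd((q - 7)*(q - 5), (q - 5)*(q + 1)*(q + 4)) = q - 5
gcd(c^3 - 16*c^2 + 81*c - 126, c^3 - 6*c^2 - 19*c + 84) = c^2 - 10*c + 21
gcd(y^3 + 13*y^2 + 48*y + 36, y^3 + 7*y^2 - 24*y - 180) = y^2 + 12*y + 36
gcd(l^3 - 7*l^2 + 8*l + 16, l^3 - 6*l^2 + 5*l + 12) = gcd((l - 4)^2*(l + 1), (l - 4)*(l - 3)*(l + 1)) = l^2 - 3*l - 4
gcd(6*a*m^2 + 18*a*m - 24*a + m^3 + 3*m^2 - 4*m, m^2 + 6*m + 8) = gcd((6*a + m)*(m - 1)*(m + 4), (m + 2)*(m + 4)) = m + 4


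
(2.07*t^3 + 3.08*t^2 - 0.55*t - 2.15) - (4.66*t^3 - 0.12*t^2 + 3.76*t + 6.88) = -2.59*t^3 + 3.2*t^2 - 4.31*t - 9.03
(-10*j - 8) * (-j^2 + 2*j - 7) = 10*j^3 - 12*j^2 + 54*j + 56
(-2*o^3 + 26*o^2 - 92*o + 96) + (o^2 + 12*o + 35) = -2*o^3 + 27*o^2 - 80*o + 131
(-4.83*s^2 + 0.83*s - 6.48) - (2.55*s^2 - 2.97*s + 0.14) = -7.38*s^2 + 3.8*s - 6.62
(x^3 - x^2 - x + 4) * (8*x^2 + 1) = 8*x^5 - 8*x^4 - 7*x^3 + 31*x^2 - x + 4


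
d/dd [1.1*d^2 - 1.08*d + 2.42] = 2.2*d - 1.08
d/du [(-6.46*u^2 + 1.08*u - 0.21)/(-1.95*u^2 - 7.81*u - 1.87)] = (52.5586*u^2 + 23.3414*u - 3.6597)/(3.8025*u^4 + 30.459*u^3 + 68.2891*u^2 + 29.2094*u + 3.4969)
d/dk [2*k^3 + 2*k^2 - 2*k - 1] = 6*k^2 + 4*k - 2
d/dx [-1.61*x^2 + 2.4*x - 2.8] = 2.4 - 3.22*x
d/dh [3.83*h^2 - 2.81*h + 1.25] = 7.66*h - 2.81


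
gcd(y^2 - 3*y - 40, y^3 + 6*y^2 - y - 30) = y + 5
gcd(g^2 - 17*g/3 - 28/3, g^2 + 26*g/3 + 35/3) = 1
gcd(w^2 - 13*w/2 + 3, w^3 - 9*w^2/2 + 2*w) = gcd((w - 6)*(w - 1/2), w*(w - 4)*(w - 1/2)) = w - 1/2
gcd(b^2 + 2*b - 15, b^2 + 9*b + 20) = b + 5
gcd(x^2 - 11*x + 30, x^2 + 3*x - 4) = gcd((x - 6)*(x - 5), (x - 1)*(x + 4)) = 1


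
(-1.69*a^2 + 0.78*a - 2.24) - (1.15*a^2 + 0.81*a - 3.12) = -2.84*a^2 - 0.03*a + 0.88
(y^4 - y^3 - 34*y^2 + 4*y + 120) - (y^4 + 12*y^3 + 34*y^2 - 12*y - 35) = -13*y^3 - 68*y^2 + 16*y + 155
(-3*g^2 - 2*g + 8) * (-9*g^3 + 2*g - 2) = 27*g^5 + 18*g^4 - 78*g^3 + 2*g^2 + 20*g - 16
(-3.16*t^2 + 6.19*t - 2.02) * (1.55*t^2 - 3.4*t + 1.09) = -4.898*t^4 + 20.3385*t^3 - 27.6214*t^2 + 13.6151*t - 2.2018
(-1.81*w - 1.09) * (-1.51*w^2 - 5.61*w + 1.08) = 2.7331*w^3 + 11.8*w^2 + 4.1601*w - 1.1772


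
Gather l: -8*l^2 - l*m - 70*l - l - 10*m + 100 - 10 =-8*l^2 + l*(-m - 71) - 10*m + 90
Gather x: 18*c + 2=18*c + 2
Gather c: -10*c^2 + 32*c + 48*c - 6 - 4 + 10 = -10*c^2 + 80*c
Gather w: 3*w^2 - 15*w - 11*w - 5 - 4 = 3*w^2 - 26*w - 9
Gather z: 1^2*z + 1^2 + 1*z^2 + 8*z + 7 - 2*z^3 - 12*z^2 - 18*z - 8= -2*z^3 - 11*z^2 - 9*z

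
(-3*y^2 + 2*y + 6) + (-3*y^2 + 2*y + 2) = -6*y^2 + 4*y + 8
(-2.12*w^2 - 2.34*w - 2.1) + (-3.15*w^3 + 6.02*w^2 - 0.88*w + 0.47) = -3.15*w^3 + 3.9*w^2 - 3.22*w - 1.63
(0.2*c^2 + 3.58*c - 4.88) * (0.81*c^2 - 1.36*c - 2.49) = 0.162*c^4 + 2.6278*c^3 - 9.3196*c^2 - 2.2774*c + 12.1512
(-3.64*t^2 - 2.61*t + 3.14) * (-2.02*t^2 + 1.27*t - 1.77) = 7.3528*t^4 + 0.6494*t^3 - 3.2147*t^2 + 8.6075*t - 5.5578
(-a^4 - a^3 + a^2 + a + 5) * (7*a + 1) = -7*a^5 - 8*a^4 + 6*a^3 + 8*a^2 + 36*a + 5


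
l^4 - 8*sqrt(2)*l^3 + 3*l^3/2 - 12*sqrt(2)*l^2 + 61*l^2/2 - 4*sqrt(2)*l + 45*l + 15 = (l + 1/2)*(l + 1)*(l - 5*sqrt(2))*(l - 3*sqrt(2))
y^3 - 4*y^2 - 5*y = y*(y - 5)*(y + 1)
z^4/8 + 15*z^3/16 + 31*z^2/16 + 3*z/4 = z*(z/4 + 1)*(z/2 + 1/4)*(z + 3)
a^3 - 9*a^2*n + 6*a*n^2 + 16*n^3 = (a - 8*n)*(a - 2*n)*(a + n)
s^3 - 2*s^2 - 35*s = s*(s - 7)*(s + 5)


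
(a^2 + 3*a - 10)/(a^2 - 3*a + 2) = (a + 5)/(a - 1)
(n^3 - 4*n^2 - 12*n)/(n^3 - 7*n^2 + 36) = n/(n - 3)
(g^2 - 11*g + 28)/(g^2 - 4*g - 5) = (-g^2 + 11*g - 28)/(-g^2 + 4*g + 5)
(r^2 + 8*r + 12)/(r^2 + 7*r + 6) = (r + 2)/(r + 1)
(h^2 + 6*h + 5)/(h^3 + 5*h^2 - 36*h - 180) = (h + 1)/(h^2 - 36)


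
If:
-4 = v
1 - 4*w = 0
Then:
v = -4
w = 1/4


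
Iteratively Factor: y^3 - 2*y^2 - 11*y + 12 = (y - 4)*(y^2 + 2*y - 3) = (y - 4)*(y - 1)*(y + 3)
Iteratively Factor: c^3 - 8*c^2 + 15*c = (c - 5)*(c^2 - 3*c) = c*(c - 5)*(c - 3)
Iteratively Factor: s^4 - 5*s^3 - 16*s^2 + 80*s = (s)*(s^3 - 5*s^2 - 16*s + 80) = s*(s - 4)*(s^2 - s - 20) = s*(s - 5)*(s - 4)*(s + 4)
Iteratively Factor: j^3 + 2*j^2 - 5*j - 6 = (j + 1)*(j^2 + j - 6) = (j - 2)*(j + 1)*(j + 3)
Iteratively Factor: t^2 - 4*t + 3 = (t - 1)*(t - 3)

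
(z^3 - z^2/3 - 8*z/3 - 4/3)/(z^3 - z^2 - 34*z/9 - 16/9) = 3*(z - 2)/(3*z - 8)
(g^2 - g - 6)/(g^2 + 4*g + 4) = (g - 3)/(g + 2)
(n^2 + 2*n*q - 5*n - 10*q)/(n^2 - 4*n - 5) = (n + 2*q)/(n + 1)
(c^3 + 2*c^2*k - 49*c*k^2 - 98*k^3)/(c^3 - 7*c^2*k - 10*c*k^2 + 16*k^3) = (c^2 - 49*k^2)/(c^2 - 9*c*k + 8*k^2)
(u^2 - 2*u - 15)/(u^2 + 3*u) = (u - 5)/u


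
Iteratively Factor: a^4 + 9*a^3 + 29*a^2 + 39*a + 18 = (a + 3)*(a^3 + 6*a^2 + 11*a + 6) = (a + 3)^2*(a^2 + 3*a + 2) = (a + 2)*(a + 3)^2*(a + 1)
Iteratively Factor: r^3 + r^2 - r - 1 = (r + 1)*(r^2 - 1) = (r + 1)^2*(r - 1)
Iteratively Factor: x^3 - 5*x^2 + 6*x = (x - 2)*(x^2 - 3*x) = (x - 3)*(x - 2)*(x)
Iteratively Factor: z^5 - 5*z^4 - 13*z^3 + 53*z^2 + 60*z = (z + 1)*(z^4 - 6*z^3 - 7*z^2 + 60*z) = (z + 1)*(z + 3)*(z^3 - 9*z^2 + 20*z) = (z - 4)*(z + 1)*(z + 3)*(z^2 - 5*z) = z*(z - 4)*(z + 1)*(z + 3)*(z - 5)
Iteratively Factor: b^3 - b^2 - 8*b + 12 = (b - 2)*(b^2 + b - 6) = (b - 2)*(b + 3)*(b - 2)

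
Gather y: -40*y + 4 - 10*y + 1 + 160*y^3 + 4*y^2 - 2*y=160*y^3 + 4*y^2 - 52*y + 5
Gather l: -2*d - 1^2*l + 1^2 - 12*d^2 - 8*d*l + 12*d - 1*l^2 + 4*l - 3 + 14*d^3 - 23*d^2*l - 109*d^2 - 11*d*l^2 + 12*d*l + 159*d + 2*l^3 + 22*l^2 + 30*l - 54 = 14*d^3 - 121*d^2 + 169*d + 2*l^3 + l^2*(21 - 11*d) + l*(-23*d^2 + 4*d + 33) - 56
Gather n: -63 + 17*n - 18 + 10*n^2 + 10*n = 10*n^2 + 27*n - 81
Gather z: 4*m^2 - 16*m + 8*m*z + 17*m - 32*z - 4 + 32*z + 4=4*m^2 + 8*m*z + m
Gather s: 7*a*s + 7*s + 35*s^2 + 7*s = 35*s^2 + s*(7*a + 14)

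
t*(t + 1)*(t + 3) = t^3 + 4*t^2 + 3*t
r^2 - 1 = (r - 1)*(r + 1)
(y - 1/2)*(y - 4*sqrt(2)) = y^2 - 4*sqrt(2)*y - y/2 + 2*sqrt(2)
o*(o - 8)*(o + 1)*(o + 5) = o^4 - 2*o^3 - 43*o^2 - 40*o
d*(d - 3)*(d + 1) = d^3 - 2*d^2 - 3*d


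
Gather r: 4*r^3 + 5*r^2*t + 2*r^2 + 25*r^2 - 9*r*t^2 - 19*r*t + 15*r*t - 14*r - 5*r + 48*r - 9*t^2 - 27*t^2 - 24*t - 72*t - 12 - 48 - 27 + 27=4*r^3 + r^2*(5*t + 27) + r*(-9*t^2 - 4*t + 29) - 36*t^2 - 96*t - 60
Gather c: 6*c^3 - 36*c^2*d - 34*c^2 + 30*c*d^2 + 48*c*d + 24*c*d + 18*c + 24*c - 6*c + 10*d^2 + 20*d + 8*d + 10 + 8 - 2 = 6*c^3 + c^2*(-36*d - 34) + c*(30*d^2 + 72*d + 36) + 10*d^2 + 28*d + 16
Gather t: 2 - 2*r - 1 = 1 - 2*r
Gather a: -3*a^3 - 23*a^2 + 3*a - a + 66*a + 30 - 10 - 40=-3*a^3 - 23*a^2 + 68*a - 20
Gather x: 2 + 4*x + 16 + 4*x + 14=8*x + 32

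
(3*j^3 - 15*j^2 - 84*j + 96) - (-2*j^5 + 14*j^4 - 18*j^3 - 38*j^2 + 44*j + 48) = 2*j^5 - 14*j^4 + 21*j^3 + 23*j^2 - 128*j + 48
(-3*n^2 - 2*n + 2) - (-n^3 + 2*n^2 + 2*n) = n^3 - 5*n^2 - 4*n + 2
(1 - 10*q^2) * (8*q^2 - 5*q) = -80*q^4 + 50*q^3 + 8*q^2 - 5*q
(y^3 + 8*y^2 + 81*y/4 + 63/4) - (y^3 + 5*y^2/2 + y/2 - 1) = 11*y^2/2 + 79*y/4 + 67/4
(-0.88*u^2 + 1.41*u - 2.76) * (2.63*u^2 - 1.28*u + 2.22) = -2.3144*u^4 + 4.8347*u^3 - 11.0172*u^2 + 6.663*u - 6.1272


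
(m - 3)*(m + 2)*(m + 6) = m^3 + 5*m^2 - 12*m - 36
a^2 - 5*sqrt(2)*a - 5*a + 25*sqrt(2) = (a - 5)*(a - 5*sqrt(2))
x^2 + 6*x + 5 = (x + 1)*(x + 5)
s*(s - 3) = s^2 - 3*s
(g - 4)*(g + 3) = g^2 - g - 12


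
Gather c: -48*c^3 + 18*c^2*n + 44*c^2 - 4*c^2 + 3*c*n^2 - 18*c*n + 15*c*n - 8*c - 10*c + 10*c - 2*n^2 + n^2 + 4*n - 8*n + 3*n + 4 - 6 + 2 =-48*c^3 + c^2*(18*n + 40) + c*(3*n^2 - 3*n - 8) - n^2 - n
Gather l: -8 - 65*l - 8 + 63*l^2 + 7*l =63*l^2 - 58*l - 16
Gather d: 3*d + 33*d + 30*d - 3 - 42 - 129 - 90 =66*d - 264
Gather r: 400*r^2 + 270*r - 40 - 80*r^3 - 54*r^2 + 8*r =-80*r^3 + 346*r^2 + 278*r - 40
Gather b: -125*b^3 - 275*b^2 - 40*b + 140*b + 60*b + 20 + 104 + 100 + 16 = -125*b^3 - 275*b^2 + 160*b + 240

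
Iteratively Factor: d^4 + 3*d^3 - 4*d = (d + 2)*(d^3 + d^2 - 2*d) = (d - 1)*(d + 2)*(d^2 + 2*d) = d*(d - 1)*(d + 2)*(d + 2)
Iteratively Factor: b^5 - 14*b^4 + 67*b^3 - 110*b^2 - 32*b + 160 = (b + 1)*(b^4 - 15*b^3 + 82*b^2 - 192*b + 160) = (b - 4)*(b + 1)*(b^3 - 11*b^2 + 38*b - 40) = (b - 4)*(b - 2)*(b + 1)*(b^2 - 9*b + 20) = (b - 5)*(b - 4)*(b - 2)*(b + 1)*(b - 4)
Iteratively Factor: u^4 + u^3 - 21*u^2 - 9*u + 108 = (u - 3)*(u^3 + 4*u^2 - 9*u - 36) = (u - 3)*(u + 4)*(u^2 - 9) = (u - 3)*(u + 3)*(u + 4)*(u - 3)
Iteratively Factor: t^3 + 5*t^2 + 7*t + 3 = (t + 1)*(t^2 + 4*t + 3) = (t + 1)^2*(t + 3)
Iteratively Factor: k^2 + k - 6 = (k + 3)*(k - 2)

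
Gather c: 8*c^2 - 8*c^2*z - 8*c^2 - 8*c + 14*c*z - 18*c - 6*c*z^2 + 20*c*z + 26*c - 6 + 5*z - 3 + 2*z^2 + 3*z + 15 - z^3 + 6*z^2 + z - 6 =-8*c^2*z + c*(-6*z^2 + 34*z) - z^3 + 8*z^2 + 9*z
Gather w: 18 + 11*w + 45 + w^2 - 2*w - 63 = w^2 + 9*w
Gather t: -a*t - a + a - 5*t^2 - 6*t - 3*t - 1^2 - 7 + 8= -5*t^2 + t*(-a - 9)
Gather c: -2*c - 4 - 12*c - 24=-14*c - 28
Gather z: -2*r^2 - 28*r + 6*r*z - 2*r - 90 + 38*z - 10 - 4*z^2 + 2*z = -2*r^2 - 30*r - 4*z^2 + z*(6*r + 40) - 100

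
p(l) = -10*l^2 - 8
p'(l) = -20*l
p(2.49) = -70.00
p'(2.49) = -49.80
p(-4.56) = -215.94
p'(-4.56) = 91.20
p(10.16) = -1040.26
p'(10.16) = -203.20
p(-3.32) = -118.22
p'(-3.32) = 66.40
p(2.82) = -87.52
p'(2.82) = -56.40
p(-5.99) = -366.80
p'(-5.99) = 119.80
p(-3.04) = -100.42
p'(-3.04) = 60.80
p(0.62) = -11.84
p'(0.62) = -12.40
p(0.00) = -8.00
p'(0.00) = 0.00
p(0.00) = -8.00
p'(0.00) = 0.00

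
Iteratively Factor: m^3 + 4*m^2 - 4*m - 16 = (m + 2)*(m^2 + 2*m - 8) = (m - 2)*(m + 2)*(m + 4)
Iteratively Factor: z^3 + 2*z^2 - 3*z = (z - 1)*(z^2 + 3*z) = z*(z - 1)*(z + 3)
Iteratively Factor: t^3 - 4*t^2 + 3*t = (t - 3)*(t^2 - t) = (t - 3)*(t - 1)*(t)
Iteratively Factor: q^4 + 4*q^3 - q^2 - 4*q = (q + 4)*(q^3 - q) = q*(q + 4)*(q^2 - 1) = q*(q - 1)*(q + 4)*(q + 1)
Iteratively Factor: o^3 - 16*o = (o + 4)*(o^2 - 4*o) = (o - 4)*(o + 4)*(o)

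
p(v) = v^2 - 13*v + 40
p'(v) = 2*v - 13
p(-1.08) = 55.21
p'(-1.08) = -15.16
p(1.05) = 27.45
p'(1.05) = -10.90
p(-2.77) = 83.68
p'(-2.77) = -18.54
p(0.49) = 33.87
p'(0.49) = -12.02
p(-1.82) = 66.97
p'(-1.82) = -16.64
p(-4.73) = 123.86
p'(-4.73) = -22.46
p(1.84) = 19.47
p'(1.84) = -9.32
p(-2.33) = 75.72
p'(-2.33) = -17.66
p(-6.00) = 154.00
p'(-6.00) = -25.00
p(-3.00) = 88.00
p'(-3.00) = -19.00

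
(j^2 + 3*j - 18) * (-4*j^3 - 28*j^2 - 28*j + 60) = -4*j^5 - 40*j^4 - 40*j^3 + 480*j^2 + 684*j - 1080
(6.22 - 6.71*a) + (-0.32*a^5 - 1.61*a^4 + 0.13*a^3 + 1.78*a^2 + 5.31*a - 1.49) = -0.32*a^5 - 1.61*a^4 + 0.13*a^3 + 1.78*a^2 - 1.4*a + 4.73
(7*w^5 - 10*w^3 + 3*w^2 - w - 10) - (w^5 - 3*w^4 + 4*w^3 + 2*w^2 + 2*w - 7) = 6*w^5 + 3*w^4 - 14*w^3 + w^2 - 3*w - 3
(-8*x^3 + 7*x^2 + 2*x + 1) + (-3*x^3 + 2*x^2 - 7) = -11*x^3 + 9*x^2 + 2*x - 6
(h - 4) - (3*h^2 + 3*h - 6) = -3*h^2 - 2*h + 2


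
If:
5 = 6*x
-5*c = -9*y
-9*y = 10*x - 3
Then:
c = -16/15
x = 5/6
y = -16/27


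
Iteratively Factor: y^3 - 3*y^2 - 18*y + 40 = (y - 5)*(y^2 + 2*y - 8) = (y - 5)*(y + 4)*(y - 2)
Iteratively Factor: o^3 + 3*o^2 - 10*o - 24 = (o - 3)*(o^2 + 6*o + 8) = (o - 3)*(o + 2)*(o + 4)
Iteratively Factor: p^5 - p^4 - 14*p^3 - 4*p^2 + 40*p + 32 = (p - 4)*(p^4 + 3*p^3 - 2*p^2 - 12*p - 8) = (p - 4)*(p - 2)*(p^3 + 5*p^2 + 8*p + 4) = (p - 4)*(p - 2)*(p + 1)*(p^2 + 4*p + 4) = (p - 4)*(p - 2)*(p + 1)*(p + 2)*(p + 2)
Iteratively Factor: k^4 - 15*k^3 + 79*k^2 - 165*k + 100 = (k - 4)*(k^3 - 11*k^2 + 35*k - 25) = (k - 5)*(k - 4)*(k^2 - 6*k + 5) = (k - 5)*(k - 4)*(k - 1)*(k - 5)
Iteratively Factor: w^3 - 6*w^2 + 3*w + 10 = (w - 2)*(w^2 - 4*w - 5) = (w - 2)*(w + 1)*(w - 5)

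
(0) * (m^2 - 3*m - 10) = 0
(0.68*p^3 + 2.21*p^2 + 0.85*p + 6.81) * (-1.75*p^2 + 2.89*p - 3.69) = -1.19*p^5 - 1.9023*p^4 + 2.3902*p^3 - 17.6159*p^2 + 16.5444*p - 25.1289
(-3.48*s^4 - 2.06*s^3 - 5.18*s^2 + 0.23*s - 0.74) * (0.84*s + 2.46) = -2.9232*s^5 - 10.2912*s^4 - 9.4188*s^3 - 12.5496*s^2 - 0.0558*s - 1.8204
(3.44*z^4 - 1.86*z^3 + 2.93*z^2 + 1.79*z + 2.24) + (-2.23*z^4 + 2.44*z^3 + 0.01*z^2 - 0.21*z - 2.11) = 1.21*z^4 + 0.58*z^3 + 2.94*z^2 + 1.58*z + 0.13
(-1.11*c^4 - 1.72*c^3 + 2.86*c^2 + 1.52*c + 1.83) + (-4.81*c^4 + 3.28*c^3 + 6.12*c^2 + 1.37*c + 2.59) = -5.92*c^4 + 1.56*c^3 + 8.98*c^2 + 2.89*c + 4.42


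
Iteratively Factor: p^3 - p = (p)*(p^2 - 1) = p*(p + 1)*(p - 1)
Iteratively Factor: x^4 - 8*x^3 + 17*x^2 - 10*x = (x)*(x^3 - 8*x^2 + 17*x - 10) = x*(x - 1)*(x^2 - 7*x + 10) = x*(x - 2)*(x - 1)*(x - 5)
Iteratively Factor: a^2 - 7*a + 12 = (a - 4)*(a - 3)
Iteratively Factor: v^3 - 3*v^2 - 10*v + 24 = (v + 3)*(v^2 - 6*v + 8) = (v - 2)*(v + 3)*(v - 4)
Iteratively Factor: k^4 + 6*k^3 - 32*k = (k - 2)*(k^3 + 8*k^2 + 16*k) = k*(k - 2)*(k^2 + 8*k + 16) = k*(k - 2)*(k + 4)*(k + 4)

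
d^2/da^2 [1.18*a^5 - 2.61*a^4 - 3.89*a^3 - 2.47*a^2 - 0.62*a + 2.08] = 23.6*a^3 - 31.32*a^2 - 23.34*a - 4.94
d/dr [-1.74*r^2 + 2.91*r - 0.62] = 2.91 - 3.48*r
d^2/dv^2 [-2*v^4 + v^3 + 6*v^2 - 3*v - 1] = -24*v^2 + 6*v + 12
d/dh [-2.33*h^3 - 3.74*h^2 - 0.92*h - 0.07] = -6.99*h^2 - 7.48*h - 0.92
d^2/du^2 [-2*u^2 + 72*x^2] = -4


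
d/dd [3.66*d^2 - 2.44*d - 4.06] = 7.32*d - 2.44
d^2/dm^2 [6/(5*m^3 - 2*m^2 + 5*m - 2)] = 12*((2 - 15*m)*(5*m^3 - 2*m^2 + 5*m - 2) + (15*m^2 - 4*m + 5)^2)/(5*m^3 - 2*m^2 + 5*m - 2)^3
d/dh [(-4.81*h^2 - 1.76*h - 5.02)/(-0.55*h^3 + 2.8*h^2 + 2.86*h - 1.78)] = (-2.6455*h^4 - 1.936*h^3 - 17.1116*h^2 + 45.2356*h + 17.49)/(0.3025*h^6 - 3.08*h^5 + 4.694*h^4 + 17.974*h^3 - 1.7884*h^2 - 10.1816*h + 3.1684)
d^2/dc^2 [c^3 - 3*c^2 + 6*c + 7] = 6*c - 6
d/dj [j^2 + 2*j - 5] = 2*j + 2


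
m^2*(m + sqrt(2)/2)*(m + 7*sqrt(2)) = m^4 + 15*sqrt(2)*m^3/2 + 7*m^2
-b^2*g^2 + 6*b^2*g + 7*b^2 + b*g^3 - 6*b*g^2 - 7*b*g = (-b + g)*(g - 7)*(b*g + b)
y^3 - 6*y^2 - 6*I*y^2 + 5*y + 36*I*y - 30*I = (y - 5)*(y - 1)*(y - 6*I)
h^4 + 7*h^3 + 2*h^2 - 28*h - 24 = (h - 2)*(h + 1)*(h + 2)*(h + 6)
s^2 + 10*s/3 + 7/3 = (s + 1)*(s + 7/3)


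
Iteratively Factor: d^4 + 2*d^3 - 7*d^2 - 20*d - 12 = (d + 2)*(d^3 - 7*d - 6) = (d - 3)*(d + 2)*(d^2 + 3*d + 2) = (d - 3)*(d + 1)*(d + 2)*(d + 2)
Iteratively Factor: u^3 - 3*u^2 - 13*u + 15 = (u - 1)*(u^2 - 2*u - 15) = (u - 1)*(u + 3)*(u - 5)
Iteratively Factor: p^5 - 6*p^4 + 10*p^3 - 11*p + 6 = (p + 1)*(p^4 - 7*p^3 + 17*p^2 - 17*p + 6) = (p - 3)*(p + 1)*(p^3 - 4*p^2 + 5*p - 2) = (p - 3)*(p - 2)*(p + 1)*(p^2 - 2*p + 1) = (p - 3)*(p - 2)*(p - 1)*(p + 1)*(p - 1)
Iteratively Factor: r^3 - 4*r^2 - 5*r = (r - 5)*(r^2 + r) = (r - 5)*(r + 1)*(r)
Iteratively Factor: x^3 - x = (x + 1)*(x^2 - x) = (x - 1)*(x + 1)*(x)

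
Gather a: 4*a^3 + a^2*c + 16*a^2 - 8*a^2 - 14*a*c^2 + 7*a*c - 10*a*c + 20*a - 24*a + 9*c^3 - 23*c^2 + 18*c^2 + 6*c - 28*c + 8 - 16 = 4*a^3 + a^2*(c + 8) + a*(-14*c^2 - 3*c - 4) + 9*c^3 - 5*c^2 - 22*c - 8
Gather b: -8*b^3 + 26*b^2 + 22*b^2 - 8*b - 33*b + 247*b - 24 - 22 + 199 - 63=-8*b^3 + 48*b^2 + 206*b + 90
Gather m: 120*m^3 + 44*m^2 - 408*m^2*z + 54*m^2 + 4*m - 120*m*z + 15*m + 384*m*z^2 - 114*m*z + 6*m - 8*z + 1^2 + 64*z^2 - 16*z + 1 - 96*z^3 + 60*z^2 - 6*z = 120*m^3 + m^2*(98 - 408*z) + m*(384*z^2 - 234*z + 25) - 96*z^3 + 124*z^2 - 30*z + 2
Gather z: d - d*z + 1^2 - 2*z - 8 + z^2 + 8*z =d + z^2 + z*(6 - d) - 7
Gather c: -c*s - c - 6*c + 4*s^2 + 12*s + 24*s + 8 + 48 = c*(-s - 7) + 4*s^2 + 36*s + 56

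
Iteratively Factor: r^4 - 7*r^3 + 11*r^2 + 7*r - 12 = (r - 1)*(r^3 - 6*r^2 + 5*r + 12) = (r - 3)*(r - 1)*(r^2 - 3*r - 4) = (r - 3)*(r - 1)*(r + 1)*(r - 4)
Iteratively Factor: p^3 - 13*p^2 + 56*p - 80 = (p - 5)*(p^2 - 8*p + 16) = (p - 5)*(p - 4)*(p - 4)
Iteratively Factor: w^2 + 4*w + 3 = (w + 1)*(w + 3)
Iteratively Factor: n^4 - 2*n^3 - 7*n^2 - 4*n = (n + 1)*(n^3 - 3*n^2 - 4*n) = (n + 1)^2*(n^2 - 4*n) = (n - 4)*(n + 1)^2*(n)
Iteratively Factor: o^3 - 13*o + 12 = (o - 3)*(o^2 + 3*o - 4) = (o - 3)*(o - 1)*(o + 4)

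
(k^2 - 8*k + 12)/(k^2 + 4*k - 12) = (k - 6)/(k + 6)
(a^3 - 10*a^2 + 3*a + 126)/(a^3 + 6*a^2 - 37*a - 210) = (a^2 - 4*a - 21)/(a^2 + 12*a + 35)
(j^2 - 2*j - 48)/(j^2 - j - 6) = (-j^2 + 2*j + 48)/(-j^2 + j + 6)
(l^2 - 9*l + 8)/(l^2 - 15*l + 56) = (l - 1)/(l - 7)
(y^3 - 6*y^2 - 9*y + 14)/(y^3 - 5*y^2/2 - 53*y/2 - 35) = 2*(y - 1)/(2*y + 5)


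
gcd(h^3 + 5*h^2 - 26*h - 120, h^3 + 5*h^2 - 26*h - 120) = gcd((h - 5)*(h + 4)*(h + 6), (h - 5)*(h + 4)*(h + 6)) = h^3 + 5*h^2 - 26*h - 120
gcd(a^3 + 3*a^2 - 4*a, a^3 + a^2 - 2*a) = a^2 - a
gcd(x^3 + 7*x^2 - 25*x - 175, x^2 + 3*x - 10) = x + 5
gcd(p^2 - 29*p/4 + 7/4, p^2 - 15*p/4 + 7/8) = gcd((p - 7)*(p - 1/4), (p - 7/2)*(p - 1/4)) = p - 1/4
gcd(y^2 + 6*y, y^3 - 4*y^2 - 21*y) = y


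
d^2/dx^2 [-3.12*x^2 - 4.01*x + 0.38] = -6.24000000000000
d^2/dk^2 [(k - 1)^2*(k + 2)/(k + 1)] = 2*(k^3 + 3*k^2 + 3*k + 5)/(k^3 + 3*k^2 + 3*k + 1)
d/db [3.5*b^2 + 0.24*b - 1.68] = 7.0*b + 0.24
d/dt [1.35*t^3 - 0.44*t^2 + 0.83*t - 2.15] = 4.05*t^2 - 0.88*t + 0.83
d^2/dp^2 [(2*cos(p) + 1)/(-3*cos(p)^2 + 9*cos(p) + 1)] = 2*(-162*(1 - cos(2*p))^2*cos(p) - 90*(1 - cos(2*p))^2 - 197*cos(p) - 402*cos(2*p) - 63*cos(3*p) + 36*cos(5*p) + 486)/(18*cos(p) - 3*cos(2*p) - 1)^3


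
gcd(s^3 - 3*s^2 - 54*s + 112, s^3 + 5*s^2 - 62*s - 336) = s^2 - s - 56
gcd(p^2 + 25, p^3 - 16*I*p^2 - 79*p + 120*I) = p - 5*I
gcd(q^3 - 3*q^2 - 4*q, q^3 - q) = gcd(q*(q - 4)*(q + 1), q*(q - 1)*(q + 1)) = q^2 + q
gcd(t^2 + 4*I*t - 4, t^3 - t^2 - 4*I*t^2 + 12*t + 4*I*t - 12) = t + 2*I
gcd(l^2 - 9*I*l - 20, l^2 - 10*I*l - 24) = l - 4*I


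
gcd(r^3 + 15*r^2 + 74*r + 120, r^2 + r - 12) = r + 4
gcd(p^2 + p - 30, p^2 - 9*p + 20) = p - 5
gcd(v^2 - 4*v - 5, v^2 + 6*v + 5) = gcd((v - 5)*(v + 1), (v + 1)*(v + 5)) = v + 1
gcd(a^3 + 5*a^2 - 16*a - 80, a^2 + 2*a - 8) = a + 4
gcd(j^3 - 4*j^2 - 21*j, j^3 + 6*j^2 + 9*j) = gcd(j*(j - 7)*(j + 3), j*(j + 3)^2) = j^2 + 3*j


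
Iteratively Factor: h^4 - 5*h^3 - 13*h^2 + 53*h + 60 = (h + 3)*(h^3 - 8*h^2 + 11*h + 20) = (h - 4)*(h + 3)*(h^2 - 4*h - 5) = (h - 5)*(h - 4)*(h + 3)*(h + 1)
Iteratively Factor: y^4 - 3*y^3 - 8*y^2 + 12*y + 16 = (y + 1)*(y^3 - 4*y^2 - 4*y + 16) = (y - 4)*(y + 1)*(y^2 - 4) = (y - 4)*(y + 1)*(y + 2)*(y - 2)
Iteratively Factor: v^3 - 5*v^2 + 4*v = (v - 1)*(v^2 - 4*v) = (v - 4)*(v - 1)*(v)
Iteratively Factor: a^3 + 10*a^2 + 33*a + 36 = (a + 3)*(a^2 + 7*a + 12) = (a + 3)*(a + 4)*(a + 3)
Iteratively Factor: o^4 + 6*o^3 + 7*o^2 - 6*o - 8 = (o - 1)*(o^3 + 7*o^2 + 14*o + 8) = (o - 1)*(o + 4)*(o^2 + 3*o + 2) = (o - 1)*(o + 1)*(o + 4)*(o + 2)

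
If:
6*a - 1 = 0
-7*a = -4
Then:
No Solution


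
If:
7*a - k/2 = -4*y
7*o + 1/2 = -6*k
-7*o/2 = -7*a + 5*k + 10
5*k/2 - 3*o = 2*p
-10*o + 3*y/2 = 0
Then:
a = 37619/25116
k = 659/1794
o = -231/598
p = 7453/7176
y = -770/299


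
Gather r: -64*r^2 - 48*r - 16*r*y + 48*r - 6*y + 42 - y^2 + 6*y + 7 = -64*r^2 - 16*r*y - y^2 + 49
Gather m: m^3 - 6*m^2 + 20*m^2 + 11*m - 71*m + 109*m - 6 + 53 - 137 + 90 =m^3 + 14*m^2 + 49*m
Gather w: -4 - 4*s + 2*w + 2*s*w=-4*s + w*(2*s + 2) - 4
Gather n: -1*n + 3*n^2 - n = 3*n^2 - 2*n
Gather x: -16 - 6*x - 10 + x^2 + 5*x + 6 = x^2 - x - 20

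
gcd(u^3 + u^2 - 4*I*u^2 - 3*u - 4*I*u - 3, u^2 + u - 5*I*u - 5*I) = u + 1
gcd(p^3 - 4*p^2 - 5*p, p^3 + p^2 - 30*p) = p^2 - 5*p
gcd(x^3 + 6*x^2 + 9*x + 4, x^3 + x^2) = x + 1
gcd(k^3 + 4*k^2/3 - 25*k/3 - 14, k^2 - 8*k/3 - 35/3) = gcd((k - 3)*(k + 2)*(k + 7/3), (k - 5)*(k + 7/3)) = k + 7/3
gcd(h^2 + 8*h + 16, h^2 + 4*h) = h + 4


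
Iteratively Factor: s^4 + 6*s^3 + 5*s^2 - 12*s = (s + 4)*(s^3 + 2*s^2 - 3*s) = s*(s + 4)*(s^2 + 2*s - 3) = s*(s + 3)*(s + 4)*(s - 1)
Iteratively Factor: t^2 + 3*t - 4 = (t + 4)*(t - 1)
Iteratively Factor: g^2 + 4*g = (g)*(g + 4)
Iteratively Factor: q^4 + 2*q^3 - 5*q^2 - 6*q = (q + 1)*(q^3 + q^2 - 6*q) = (q + 1)*(q + 3)*(q^2 - 2*q) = (q - 2)*(q + 1)*(q + 3)*(q)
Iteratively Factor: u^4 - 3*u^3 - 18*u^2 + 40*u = (u + 4)*(u^3 - 7*u^2 + 10*u) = u*(u + 4)*(u^2 - 7*u + 10) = u*(u - 5)*(u + 4)*(u - 2)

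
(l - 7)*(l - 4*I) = l^2 - 7*l - 4*I*l + 28*I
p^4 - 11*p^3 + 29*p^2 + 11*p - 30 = (p - 6)*(p - 5)*(p - 1)*(p + 1)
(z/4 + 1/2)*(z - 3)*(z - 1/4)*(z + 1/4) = z^4/4 - z^3/4 - 97*z^2/64 + z/64 + 3/32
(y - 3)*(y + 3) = y^2 - 9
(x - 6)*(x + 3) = x^2 - 3*x - 18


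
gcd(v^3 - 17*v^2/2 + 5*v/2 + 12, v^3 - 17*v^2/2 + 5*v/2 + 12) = v^3 - 17*v^2/2 + 5*v/2 + 12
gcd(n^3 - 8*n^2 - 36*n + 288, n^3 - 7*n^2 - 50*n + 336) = n^2 - 14*n + 48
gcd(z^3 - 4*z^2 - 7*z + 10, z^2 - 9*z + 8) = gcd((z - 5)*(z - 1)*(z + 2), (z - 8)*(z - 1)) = z - 1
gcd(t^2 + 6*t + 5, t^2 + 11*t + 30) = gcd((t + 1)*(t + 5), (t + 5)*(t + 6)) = t + 5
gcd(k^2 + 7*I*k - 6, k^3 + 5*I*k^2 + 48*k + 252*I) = k + 6*I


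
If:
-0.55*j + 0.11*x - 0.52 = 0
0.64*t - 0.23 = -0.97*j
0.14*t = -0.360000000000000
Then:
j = 1.93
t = -2.57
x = 14.40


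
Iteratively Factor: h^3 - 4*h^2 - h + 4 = (h - 4)*(h^2 - 1) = (h - 4)*(h + 1)*(h - 1)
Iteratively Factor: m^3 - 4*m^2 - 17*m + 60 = (m + 4)*(m^2 - 8*m + 15) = (m - 5)*(m + 4)*(m - 3)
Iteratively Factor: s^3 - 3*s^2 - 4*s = (s)*(s^2 - 3*s - 4) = s*(s + 1)*(s - 4)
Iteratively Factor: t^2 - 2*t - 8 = (t - 4)*(t + 2)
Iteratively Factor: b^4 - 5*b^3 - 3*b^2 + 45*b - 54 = (b - 3)*(b^3 - 2*b^2 - 9*b + 18) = (b - 3)^2*(b^2 + b - 6) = (b - 3)^2*(b - 2)*(b + 3)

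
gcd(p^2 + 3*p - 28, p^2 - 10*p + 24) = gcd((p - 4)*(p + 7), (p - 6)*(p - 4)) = p - 4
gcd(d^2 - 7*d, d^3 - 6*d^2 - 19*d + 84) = d - 7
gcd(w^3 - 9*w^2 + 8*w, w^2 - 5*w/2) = w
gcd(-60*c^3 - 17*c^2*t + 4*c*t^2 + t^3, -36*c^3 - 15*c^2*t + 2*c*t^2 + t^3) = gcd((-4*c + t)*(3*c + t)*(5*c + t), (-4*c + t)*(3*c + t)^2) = -12*c^2 - c*t + t^2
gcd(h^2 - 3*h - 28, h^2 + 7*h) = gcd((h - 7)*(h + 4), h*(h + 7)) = 1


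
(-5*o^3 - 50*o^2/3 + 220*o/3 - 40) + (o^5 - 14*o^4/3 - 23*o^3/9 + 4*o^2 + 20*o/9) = o^5 - 14*o^4/3 - 68*o^3/9 - 38*o^2/3 + 680*o/9 - 40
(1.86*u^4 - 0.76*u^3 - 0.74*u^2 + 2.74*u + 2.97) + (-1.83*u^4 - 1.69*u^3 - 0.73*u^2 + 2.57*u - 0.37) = 0.03*u^4 - 2.45*u^3 - 1.47*u^2 + 5.31*u + 2.6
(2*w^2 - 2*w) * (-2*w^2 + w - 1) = -4*w^4 + 6*w^3 - 4*w^2 + 2*w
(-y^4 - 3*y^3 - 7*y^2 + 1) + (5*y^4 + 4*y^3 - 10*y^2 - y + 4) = 4*y^4 + y^3 - 17*y^2 - y + 5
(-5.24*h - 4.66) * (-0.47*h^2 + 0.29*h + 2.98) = 2.4628*h^3 + 0.6706*h^2 - 16.9666*h - 13.8868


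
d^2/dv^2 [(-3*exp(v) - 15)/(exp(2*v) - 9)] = 3*(-exp(4*v) - 20*exp(3*v) - 54*exp(2*v) - 180*exp(v) - 81)*exp(v)/(exp(6*v) - 27*exp(4*v) + 243*exp(2*v) - 729)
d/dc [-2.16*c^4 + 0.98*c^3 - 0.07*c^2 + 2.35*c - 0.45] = -8.64*c^3 + 2.94*c^2 - 0.14*c + 2.35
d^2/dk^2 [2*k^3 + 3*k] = 12*k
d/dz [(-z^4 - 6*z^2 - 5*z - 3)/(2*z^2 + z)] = (-4*z^5 - 3*z^4 + 4*z^2 + 12*z + 3)/(z^2*(4*z^2 + 4*z + 1))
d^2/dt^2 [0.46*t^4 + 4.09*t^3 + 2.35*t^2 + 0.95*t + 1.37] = 5.52*t^2 + 24.54*t + 4.7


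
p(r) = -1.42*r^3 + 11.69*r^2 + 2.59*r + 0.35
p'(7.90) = -78.57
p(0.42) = 3.39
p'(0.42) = 11.66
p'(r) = -4.26*r^2 + 23.38*r + 2.59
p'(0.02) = 3.06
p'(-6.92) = -363.20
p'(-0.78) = -18.24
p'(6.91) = -39.26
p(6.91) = 107.91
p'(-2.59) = -86.54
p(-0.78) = 6.12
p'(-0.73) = -16.75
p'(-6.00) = -291.05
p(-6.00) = 712.37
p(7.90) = 50.27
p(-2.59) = 96.73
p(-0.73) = 5.24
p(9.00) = -64.63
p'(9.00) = -132.05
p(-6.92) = 1012.77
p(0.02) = 0.41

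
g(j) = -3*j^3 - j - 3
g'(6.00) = -325.00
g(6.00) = -657.00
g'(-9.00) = -730.00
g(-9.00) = 2193.00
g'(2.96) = -79.85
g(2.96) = -83.76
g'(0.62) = -4.46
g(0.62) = -4.33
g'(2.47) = -55.91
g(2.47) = -50.68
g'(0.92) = -8.62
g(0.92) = -6.26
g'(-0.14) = -1.18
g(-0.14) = -2.85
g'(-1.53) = -22.07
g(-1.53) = 9.27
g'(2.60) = -61.84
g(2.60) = -58.33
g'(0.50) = -3.25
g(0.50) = -3.88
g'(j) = -9*j^2 - 1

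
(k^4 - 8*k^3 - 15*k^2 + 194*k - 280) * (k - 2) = k^5 - 10*k^4 + k^3 + 224*k^2 - 668*k + 560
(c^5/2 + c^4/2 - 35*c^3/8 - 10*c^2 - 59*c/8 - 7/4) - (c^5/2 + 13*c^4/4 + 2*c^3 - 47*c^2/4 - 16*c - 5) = -11*c^4/4 - 51*c^3/8 + 7*c^2/4 + 69*c/8 + 13/4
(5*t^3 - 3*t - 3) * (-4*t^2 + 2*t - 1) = -20*t^5 + 10*t^4 + 7*t^3 + 6*t^2 - 3*t + 3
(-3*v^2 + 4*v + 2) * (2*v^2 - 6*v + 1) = -6*v^4 + 26*v^3 - 23*v^2 - 8*v + 2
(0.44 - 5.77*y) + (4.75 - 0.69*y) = 5.19 - 6.46*y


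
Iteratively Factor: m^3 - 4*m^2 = (m)*(m^2 - 4*m) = m^2*(m - 4)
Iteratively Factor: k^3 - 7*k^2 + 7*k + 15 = (k - 3)*(k^2 - 4*k - 5) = (k - 3)*(k + 1)*(k - 5)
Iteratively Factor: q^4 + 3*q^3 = (q + 3)*(q^3) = q*(q + 3)*(q^2) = q^2*(q + 3)*(q)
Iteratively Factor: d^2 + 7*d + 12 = (d + 3)*(d + 4)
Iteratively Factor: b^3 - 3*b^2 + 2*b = (b)*(b^2 - 3*b + 2) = b*(b - 2)*(b - 1)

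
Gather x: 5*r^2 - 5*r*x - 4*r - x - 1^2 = 5*r^2 - 4*r + x*(-5*r - 1) - 1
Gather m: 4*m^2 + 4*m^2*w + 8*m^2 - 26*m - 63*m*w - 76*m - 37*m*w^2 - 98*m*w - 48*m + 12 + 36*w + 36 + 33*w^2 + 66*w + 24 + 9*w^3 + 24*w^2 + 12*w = m^2*(4*w + 12) + m*(-37*w^2 - 161*w - 150) + 9*w^3 + 57*w^2 + 114*w + 72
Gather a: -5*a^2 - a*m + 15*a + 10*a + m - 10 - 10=-5*a^2 + a*(25 - m) + m - 20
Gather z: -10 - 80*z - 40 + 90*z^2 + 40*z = 90*z^2 - 40*z - 50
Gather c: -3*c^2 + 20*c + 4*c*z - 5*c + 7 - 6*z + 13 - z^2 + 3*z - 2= -3*c^2 + c*(4*z + 15) - z^2 - 3*z + 18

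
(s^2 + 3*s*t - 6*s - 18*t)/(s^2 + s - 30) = (s^2 + 3*s*t - 6*s - 18*t)/(s^2 + s - 30)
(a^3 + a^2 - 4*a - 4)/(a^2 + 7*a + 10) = (a^2 - a - 2)/(a + 5)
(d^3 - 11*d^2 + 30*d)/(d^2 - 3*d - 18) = d*(d - 5)/(d + 3)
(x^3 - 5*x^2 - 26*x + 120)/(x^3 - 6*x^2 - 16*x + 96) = (x + 5)/(x + 4)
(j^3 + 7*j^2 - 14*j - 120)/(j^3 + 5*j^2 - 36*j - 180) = (j - 4)/(j - 6)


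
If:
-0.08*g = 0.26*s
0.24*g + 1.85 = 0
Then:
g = -7.71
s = 2.37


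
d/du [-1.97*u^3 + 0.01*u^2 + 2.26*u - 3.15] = -5.91*u^2 + 0.02*u + 2.26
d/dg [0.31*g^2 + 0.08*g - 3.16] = 0.62*g + 0.08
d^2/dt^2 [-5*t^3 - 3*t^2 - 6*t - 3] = -30*t - 6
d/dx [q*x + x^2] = q + 2*x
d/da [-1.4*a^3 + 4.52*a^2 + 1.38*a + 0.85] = -4.2*a^2 + 9.04*a + 1.38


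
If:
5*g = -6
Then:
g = -6/5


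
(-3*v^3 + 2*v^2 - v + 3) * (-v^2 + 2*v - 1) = 3*v^5 - 8*v^4 + 8*v^3 - 7*v^2 + 7*v - 3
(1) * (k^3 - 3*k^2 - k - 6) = k^3 - 3*k^2 - k - 6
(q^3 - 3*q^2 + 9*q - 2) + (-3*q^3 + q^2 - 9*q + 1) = -2*q^3 - 2*q^2 - 1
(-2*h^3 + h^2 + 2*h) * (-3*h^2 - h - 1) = 6*h^5 - h^4 - 5*h^3 - 3*h^2 - 2*h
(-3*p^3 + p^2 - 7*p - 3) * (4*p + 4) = -12*p^4 - 8*p^3 - 24*p^2 - 40*p - 12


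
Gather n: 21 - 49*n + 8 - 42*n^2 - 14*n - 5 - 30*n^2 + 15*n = -72*n^2 - 48*n + 24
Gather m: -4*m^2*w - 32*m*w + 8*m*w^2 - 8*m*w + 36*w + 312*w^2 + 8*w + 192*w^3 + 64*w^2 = -4*m^2*w + m*(8*w^2 - 40*w) + 192*w^3 + 376*w^2 + 44*w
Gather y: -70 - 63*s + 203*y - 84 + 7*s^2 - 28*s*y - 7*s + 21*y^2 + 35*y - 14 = 7*s^2 - 70*s + 21*y^2 + y*(238 - 28*s) - 168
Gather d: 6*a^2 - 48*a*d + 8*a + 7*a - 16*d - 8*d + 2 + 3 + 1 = 6*a^2 + 15*a + d*(-48*a - 24) + 6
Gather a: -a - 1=-a - 1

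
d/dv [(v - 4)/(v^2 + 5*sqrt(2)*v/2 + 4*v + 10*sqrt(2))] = 2*(2*v^2 + 5*sqrt(2)*v + 8*v - (v - 4)*(4*v + 5*sqrt(2) + 8) + 20*sqrt(2))/(2*v^2 + 5*sqrt(2)*v + 8*v + 20*sqrt(2))^2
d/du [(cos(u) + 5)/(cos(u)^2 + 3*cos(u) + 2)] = (cos(u)^2 + 10*cos(u) + 13)*sin(u)/(cos(u)^2 + 3*cos(u) + 2)^2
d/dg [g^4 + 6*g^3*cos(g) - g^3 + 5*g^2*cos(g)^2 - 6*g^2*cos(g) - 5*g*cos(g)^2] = -6*g^3*sin(g) + 4*g^3 + 6*g^2*sin(g) - 5*g^2*sin(2*g) + 18*g^2*cos(g) - 3*g^2 + 5*sqrt(2)*g*sin(2*g + pi/4) - 12*g*cos(g) + 5*g - 5*cos(2*g)/2 - 5/2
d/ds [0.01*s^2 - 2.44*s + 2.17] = 0.02*s - 2.44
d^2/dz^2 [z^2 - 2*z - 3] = 2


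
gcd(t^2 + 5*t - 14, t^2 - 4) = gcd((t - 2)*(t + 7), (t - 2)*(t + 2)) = t - 2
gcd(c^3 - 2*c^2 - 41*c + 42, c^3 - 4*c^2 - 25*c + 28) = c^2 - 8*c + 7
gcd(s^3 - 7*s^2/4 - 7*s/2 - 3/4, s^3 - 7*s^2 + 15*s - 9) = s - 3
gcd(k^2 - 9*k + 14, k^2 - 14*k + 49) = k - 7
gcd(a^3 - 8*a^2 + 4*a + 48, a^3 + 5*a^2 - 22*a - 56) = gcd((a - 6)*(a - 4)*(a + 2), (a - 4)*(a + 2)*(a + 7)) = a^2 - 2*a - 8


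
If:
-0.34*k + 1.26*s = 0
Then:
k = 3.70588235294118*s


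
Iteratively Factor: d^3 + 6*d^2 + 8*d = (d + 4)*(d^2 + 2*d) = (d + 2)*(d + 4)*(d)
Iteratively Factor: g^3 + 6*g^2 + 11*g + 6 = (g + 1)*(g^2 + 5*g + 6) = (g + 1)*(g + 3)*(g + 2)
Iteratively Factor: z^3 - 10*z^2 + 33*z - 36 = (z - 3)*(z^2 - 7*z + 12) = (z - 3)^2*(z - 4)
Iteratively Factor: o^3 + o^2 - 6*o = (o - 2)*(o^2 + 3*o) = (o - 2)*(o + 3)*(o)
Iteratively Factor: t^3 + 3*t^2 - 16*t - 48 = (t + 4)*(t^2 - t - 12) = (t - 4)*(t + 4)*(t + 3)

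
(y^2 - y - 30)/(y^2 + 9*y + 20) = (y - 6)/(y + 4)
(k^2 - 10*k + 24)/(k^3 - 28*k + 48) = (k - 6)/(k^2 + 4*k - 12)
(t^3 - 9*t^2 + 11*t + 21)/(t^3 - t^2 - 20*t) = (-t^3 + 9*t^2 - 11*t - 21)/(t*(-t^2 + t + 20))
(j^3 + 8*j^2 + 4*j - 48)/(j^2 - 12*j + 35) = (j^3 + 8*j^2 + 4*j - 48)/(j^2 - 12*j + 35)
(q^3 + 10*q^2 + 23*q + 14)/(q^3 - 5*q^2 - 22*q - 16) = (q + 7)/(q - 8)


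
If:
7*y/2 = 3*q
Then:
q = 7*y/6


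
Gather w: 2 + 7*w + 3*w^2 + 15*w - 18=3*w^2 + 22*w - 16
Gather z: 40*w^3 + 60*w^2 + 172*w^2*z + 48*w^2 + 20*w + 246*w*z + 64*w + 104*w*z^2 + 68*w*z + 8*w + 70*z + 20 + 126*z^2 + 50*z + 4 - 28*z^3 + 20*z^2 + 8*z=40*w^3 + 108*w^2 + 92*w - 28*z^3 + z^2*(104*w + 146) + z*(172*w^2 + 314*w + 128) + 24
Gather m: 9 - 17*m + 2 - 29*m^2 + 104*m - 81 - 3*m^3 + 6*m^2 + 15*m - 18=-3*m^3 - 23*m^2 + 102*m - 88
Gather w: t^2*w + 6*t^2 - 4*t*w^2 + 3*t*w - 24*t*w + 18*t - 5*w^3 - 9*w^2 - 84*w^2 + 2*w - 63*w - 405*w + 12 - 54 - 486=6*t^2 + 18*t - 5*w^3 + w^2*(-4*t - 93) + w*(t^2 - 21*t - 466) - 528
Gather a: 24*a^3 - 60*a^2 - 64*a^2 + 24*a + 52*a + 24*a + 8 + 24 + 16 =24*a^3 - 124*a^2 + 100*a + 48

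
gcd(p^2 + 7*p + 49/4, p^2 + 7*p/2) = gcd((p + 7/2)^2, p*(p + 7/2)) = p + 7/2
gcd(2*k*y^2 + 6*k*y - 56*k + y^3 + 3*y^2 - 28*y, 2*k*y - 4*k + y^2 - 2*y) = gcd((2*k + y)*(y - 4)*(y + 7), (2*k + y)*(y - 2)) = 2*k + y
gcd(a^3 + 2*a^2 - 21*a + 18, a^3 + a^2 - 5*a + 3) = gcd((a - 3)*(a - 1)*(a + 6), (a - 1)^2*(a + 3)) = a - 1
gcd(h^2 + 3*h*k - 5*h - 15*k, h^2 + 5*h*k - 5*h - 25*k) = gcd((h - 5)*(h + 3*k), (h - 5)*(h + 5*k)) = h - 5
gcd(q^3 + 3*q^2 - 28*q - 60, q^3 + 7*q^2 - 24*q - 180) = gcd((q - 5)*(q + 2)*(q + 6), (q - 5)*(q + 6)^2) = q^2 + q - 30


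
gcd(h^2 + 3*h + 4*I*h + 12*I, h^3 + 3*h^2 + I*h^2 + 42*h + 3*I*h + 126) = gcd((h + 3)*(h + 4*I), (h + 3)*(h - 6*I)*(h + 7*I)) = h + 3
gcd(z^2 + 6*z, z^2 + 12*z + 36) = z + 6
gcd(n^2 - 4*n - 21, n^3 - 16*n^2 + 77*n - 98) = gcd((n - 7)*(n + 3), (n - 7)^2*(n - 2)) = n - 7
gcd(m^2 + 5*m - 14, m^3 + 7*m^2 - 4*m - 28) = m^2 + 5*m - 14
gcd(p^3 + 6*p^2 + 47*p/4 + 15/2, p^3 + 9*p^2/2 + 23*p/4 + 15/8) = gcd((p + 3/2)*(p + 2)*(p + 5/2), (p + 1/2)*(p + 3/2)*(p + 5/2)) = p^2 + 4*p + 15/4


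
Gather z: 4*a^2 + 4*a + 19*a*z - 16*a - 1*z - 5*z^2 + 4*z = 4*a^2 - 12*a - 5*z^2 + z*(19*a + 3)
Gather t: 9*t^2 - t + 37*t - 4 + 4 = 9*t^2 + 36*t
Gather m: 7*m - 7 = 7*m - 7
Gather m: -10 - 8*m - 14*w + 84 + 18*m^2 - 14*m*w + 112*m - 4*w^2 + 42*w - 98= 18*m^2 + m*(104 - 14*w) - 4*w^2 + 28*w - 24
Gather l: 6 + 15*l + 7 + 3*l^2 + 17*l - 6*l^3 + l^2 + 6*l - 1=-6*l^3 + 4*l^2 + 38*l + 12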